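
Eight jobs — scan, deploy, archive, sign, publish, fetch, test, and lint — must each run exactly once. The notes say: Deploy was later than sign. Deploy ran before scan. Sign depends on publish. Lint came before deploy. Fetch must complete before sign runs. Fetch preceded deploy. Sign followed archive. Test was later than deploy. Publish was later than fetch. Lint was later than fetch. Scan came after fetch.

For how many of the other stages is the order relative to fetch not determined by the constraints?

Forced after fetch: deploy, lint, publish, scan, sign, and test.
That leaves archive with no forced order relative to fetch — 1.

1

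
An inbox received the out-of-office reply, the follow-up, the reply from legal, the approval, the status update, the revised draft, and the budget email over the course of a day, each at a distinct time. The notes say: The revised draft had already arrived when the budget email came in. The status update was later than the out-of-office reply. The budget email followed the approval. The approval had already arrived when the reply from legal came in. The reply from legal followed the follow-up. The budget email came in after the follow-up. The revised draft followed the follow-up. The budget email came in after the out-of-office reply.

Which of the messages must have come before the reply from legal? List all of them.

the approval, the follow-up

Directly stated before the reply from legal: the approval and the follow-up.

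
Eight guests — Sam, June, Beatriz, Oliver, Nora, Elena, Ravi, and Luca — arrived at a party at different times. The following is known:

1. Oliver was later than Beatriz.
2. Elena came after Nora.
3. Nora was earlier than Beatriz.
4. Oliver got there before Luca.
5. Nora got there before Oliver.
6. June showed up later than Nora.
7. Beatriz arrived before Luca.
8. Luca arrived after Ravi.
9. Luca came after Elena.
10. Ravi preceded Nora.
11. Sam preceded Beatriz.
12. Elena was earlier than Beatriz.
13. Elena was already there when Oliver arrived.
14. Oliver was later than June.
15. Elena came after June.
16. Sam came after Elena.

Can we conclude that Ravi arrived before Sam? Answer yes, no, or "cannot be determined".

yes

Chain the constraints: Ravi → Nora → Elena → Sam. Each link is directly stated, so Ravi comes before Sam.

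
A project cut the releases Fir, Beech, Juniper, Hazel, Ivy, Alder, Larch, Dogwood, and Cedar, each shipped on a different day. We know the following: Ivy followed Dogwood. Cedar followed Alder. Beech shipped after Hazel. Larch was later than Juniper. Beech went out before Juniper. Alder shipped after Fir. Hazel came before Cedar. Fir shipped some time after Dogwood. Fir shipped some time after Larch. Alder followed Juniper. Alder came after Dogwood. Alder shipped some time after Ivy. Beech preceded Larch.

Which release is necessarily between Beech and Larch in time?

Juniper

Tracing the constraints gives Beech → Juniper → Larch, so Juniper sits after Beech and before Larch.
No other release is forced both after Beech and before Larch.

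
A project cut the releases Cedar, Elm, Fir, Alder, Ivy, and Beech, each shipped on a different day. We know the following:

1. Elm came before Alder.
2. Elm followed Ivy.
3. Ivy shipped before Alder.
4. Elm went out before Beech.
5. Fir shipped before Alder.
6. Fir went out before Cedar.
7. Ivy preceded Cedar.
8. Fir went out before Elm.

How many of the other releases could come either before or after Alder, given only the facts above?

Forced before Alder: Elm, Fir, and Ivy.
That leaves Beech and Cedar with no forced order relative to Alder — 2.

2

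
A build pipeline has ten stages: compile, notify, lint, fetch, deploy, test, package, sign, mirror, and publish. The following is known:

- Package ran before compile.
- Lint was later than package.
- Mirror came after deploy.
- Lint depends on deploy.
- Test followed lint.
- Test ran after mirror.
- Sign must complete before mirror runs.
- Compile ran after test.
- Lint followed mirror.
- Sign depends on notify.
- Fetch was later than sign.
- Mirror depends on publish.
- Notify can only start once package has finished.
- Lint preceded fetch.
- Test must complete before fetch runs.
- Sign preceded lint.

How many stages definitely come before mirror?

5

Directly stated before mirror: deploy, publish, and sign.
Notify reaches mirror via notify → sign → mirror.
Package reaches mirror via package → notify → sign → mirror.
That's deploy, notify, package, publish, and sign — 5 in all.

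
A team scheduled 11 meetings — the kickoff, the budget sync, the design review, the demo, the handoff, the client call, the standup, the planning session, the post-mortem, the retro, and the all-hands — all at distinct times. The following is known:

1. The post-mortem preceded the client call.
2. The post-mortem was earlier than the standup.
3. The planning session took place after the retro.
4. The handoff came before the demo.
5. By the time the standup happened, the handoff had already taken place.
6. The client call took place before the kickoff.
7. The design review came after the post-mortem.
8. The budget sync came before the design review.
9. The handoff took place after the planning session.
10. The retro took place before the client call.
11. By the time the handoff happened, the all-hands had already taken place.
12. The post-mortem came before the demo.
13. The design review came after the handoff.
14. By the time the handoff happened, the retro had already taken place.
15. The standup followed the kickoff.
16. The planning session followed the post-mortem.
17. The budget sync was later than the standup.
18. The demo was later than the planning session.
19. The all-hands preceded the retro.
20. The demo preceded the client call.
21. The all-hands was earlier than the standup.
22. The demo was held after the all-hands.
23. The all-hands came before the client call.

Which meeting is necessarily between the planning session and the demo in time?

the handoff

Tracing the constraints gives the planning session → the handoff → the demo, so the handoff sits after the planning session and before the demo.
No other meeting is forced both after the planning session and before the demo.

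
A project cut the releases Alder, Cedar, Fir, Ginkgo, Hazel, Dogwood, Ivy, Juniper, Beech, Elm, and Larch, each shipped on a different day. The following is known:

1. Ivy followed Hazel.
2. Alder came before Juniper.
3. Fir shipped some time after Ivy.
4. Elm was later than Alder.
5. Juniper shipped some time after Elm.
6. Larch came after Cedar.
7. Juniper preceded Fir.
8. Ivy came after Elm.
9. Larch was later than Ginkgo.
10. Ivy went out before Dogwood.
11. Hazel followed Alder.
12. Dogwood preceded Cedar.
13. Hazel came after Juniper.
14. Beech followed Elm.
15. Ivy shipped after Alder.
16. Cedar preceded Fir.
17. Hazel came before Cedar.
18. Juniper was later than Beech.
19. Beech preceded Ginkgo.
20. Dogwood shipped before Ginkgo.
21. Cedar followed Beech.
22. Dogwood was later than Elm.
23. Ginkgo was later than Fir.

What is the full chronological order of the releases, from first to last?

The constraints fix every adjacent pair, so only one ordering works:
Alder → Elm → Beech → Juniper → Hazel → Ivy → Dogwood → Cedar → Fir → Ginkgo → Larch.

Alder, Elm, Beech, Juniper, Hazel, Ivy, Dogwood, Cedar, Fir, Ginkgo, Larch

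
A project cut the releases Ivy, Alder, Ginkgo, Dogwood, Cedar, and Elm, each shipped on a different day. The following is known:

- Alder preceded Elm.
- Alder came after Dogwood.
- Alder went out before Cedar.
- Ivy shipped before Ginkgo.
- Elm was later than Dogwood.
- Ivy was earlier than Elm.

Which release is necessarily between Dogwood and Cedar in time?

Alder

Tracing the constraints gives Dogwood → Alder → Cedar, so Alder sits after Dogwood and before Cedar.
No other release is forced both after Dogwood and before Cedar.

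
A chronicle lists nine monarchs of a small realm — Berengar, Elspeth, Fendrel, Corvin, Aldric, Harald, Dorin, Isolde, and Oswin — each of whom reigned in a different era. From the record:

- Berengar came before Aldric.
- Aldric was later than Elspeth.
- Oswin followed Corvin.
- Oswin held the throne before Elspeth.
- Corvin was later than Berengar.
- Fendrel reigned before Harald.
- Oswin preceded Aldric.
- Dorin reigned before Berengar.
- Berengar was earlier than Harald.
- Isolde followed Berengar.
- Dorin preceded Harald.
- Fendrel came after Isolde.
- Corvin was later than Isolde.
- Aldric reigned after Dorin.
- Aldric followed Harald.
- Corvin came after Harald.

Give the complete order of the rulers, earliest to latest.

The constraints fix every adjacent pair, so only one ordering works:
Dorin → Berengar → Isolde → Fendrel → Harald → Corvin → Oswin → Elspeth → Aldric.

Dorin, Berengar, Isolde, Fendrel, Harald, Corvin, Oswin, Elspeth, Aldric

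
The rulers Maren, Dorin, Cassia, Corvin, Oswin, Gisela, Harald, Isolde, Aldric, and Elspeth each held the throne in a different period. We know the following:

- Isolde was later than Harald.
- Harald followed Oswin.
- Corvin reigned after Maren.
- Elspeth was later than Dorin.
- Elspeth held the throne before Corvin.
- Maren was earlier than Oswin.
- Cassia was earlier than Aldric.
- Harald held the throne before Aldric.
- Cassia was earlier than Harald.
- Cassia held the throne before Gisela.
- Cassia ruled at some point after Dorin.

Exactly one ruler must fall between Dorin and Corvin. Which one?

Tracing the constraints gives Dorin → Elspeth → Corvin, so Elspeth sits after Dorin and before Corvin.
No other ruler is forced both after Dorin and before Corvin.

Elspeth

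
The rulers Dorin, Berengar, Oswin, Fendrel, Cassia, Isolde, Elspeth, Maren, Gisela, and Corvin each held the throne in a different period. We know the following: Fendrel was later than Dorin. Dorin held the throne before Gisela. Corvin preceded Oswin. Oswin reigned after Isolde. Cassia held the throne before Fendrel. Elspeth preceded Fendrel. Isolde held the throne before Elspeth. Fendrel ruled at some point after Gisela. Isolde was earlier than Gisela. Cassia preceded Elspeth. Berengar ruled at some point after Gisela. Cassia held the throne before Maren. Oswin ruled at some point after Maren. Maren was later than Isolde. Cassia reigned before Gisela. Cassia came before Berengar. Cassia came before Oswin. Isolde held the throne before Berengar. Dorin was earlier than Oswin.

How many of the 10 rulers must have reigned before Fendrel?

Directly stated before Fendrel: Cassia, Dorin, Elspeth, and Gisela.
Isolde reaches Fendrel via Isolde → Elspeth → Fendrel.
No chain forces Corvin (or any of the others) ahead of Fendrel.
That's Cassia, Dorin, Elspeth, Gisela, and Isolde — 5 in all.

5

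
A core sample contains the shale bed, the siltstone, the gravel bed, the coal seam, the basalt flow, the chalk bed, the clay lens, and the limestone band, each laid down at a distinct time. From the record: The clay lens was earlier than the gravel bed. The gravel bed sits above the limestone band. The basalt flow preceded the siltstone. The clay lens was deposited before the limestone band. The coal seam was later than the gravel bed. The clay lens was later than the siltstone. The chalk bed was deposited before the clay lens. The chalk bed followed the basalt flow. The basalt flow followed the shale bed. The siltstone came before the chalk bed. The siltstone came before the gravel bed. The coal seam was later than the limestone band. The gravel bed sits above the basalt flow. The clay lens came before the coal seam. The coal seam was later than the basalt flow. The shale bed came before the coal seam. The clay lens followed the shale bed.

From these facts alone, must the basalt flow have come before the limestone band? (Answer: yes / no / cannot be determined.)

yes

Chain the constraints: the basalt flow → the siltstone → the clay lens → the limestone band. Each link is directly stated, so the basalt flow comes before the limestone band.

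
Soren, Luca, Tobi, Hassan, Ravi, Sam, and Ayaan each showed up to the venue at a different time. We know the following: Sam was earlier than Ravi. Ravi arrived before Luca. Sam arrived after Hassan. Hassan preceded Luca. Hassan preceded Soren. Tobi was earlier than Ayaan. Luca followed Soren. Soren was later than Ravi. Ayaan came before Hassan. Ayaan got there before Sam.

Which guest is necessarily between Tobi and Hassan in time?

Tracing the constraints gives Tobi → Ayaan → Hassan, so Ayaan sits after Tobi and before Hassan.
No other guest is forced both after Tobi and before Hassan.

Ayaan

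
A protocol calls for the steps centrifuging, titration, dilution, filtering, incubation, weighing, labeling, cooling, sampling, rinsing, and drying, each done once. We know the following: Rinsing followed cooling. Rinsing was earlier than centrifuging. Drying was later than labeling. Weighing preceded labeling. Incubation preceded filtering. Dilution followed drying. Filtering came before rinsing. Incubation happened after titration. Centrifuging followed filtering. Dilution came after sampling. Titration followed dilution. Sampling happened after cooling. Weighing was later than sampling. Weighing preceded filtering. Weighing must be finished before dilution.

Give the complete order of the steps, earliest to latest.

The constraints fix every adjacent pair, so only one ordering works:
cooling → sampling → weighing → labeling → drying → dilution → titration → incubation → filtering → rinsing → centrifuging.

cooling, sampling, weighing, labeling, drying, dilution, titration, incubation, filtering, rinsing, centrifuging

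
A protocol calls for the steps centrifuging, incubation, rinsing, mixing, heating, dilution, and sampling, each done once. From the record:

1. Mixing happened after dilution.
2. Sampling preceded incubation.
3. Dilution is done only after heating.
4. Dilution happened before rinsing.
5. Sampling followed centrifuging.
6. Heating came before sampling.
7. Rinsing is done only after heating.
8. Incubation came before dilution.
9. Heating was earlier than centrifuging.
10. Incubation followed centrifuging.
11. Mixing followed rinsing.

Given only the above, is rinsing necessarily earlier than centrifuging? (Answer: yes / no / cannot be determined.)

Tracing the constraints gives centrifuging → incubation → dilution → rinsing, so centrifuging must come before rinsing.
That means rinsing cannot be before centrifuging.

no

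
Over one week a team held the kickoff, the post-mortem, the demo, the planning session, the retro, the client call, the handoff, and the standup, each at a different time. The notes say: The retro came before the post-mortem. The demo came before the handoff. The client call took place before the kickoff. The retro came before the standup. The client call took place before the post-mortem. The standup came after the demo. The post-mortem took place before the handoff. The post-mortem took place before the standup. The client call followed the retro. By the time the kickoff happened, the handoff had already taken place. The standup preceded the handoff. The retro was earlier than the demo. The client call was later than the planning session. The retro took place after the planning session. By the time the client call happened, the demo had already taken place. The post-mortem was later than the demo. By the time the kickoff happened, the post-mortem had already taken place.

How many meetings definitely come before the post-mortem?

Directly stated before the post-mortem: the client call, the demo, and the retro.
The planning session reaches the post-mortem via the planning session → the retro → the post-mortem.
No chain forces the handoff (or any of the others) ahead of the post-mortem.
That's the client call, the demo, the planning session, and the retro — 4 in all.

4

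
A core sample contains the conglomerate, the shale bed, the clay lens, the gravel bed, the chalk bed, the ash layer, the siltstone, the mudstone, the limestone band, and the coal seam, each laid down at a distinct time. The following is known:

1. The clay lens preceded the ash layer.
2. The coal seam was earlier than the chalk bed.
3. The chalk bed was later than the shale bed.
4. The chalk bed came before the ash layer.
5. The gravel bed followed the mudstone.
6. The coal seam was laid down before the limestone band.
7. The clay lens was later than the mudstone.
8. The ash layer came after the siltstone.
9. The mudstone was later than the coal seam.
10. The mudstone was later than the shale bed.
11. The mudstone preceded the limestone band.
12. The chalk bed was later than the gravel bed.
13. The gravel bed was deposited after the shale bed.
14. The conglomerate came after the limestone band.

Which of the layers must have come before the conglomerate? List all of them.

the coal seam, the limestone band, the mudstone, the shale bed

Directly stated before the conglomerate: the limestone band.
The coal seam reaches the conglomerate via the coal seam → the limestone band → the conglomerate.
The mudstone reaches the conglomerate via the mudstone → the limestone band → the conglomerate.
The shale bed reaches the conglomerate via the shale bed → the mudstone → the limestone band → the conglomerate.
No chain forces the siltstone (or any of the others) ahead of the conglomerate.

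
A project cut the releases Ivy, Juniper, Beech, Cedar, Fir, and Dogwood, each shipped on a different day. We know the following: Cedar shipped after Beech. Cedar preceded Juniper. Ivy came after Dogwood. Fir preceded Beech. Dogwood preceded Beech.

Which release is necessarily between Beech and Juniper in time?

Cedar

Tracing the constraints gives Beech → Cedar → Juniper, so Cedar sits after Beech and before Juniper.
No other release is forced both after Beech and before Juniper.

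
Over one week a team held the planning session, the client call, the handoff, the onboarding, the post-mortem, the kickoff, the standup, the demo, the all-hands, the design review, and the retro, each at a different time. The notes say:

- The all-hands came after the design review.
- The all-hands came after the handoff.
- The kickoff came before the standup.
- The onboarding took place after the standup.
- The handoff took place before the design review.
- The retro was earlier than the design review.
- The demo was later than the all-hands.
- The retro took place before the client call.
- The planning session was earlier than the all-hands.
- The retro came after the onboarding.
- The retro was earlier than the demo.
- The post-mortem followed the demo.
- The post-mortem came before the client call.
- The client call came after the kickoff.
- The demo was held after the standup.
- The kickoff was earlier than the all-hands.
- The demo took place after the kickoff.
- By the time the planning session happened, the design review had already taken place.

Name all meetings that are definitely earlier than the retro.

Directly stated before the retro: the onboarding.
The kickoff reaches the retro via the kickoff → the standup → the onboarding → the retro.
The standup reaches the retro via the standup → the onboarding → the retro.
No chain forces the planning session (or any of the others) ahead of the retro.

the kickoff, the onboarding, the standup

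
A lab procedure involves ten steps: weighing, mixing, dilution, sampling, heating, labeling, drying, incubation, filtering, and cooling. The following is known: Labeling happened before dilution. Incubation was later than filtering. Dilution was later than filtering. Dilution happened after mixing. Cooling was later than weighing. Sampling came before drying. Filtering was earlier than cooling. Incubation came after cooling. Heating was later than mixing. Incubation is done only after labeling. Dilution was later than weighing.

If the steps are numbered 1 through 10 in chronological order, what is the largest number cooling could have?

Cooling must come before incubation — 1 step forced after it.
Everything else can be placed before cooling in some valid order, so cooling can sit as late as position 10 − 1 = 9.

9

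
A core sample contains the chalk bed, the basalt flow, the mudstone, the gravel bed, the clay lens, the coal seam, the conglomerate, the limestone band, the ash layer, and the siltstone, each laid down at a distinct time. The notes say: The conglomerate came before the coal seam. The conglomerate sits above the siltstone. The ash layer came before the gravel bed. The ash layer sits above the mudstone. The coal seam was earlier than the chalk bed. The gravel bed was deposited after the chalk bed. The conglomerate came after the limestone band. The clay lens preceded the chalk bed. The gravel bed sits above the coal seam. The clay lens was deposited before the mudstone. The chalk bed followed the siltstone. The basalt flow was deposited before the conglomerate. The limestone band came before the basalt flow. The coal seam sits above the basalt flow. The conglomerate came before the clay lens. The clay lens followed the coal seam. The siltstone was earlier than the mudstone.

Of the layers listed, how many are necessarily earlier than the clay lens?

5

Directly stated before the clay lens: the coal seam and the conglomerate.
The basalt flow reaches the clay lens via the basalt flow → the coal seam → the clay lens.
The limestone band reaches the clay lens via the limestone band → the conglomerate → the clay lens.
The siltstone reaches the clay lens via the siltstone → the conglomerate → the clay lens.
No chain forces the chalk bed (or any of the others) ahead of the clay lens.
That's the basalt flow, the coal seam, the conglomerate, the limestone band, and the siltstone — 5 in all.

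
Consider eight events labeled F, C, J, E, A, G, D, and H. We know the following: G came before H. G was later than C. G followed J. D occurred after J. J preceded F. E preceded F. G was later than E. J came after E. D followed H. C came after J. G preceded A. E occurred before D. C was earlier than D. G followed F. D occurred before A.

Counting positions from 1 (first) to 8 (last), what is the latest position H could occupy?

H must come before A and D — 2 events forced after it.
Everything else can be placed before H in some valid order, so H can sit as late as position 8 − 2 = 6.

6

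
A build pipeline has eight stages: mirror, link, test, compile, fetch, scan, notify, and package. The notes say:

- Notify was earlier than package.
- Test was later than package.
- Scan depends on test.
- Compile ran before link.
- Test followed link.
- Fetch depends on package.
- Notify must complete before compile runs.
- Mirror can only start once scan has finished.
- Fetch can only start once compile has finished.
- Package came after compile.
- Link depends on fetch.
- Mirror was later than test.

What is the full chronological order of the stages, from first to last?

notify, compile, package, fetch, link, test, scan, mirror

The constraints fix every adjacent pair, so only one ordering works:
notify → compile → package → fetch → link → test → scan → mirror.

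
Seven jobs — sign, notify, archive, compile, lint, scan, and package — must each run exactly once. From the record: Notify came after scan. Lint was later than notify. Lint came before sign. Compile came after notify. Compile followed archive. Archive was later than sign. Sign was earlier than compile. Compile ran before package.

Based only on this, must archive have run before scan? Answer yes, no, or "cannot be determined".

no

Tracing the constraints gives scan → notify → lint → sign → archive, so scan must come before archive.
That means archive cannot be before scan.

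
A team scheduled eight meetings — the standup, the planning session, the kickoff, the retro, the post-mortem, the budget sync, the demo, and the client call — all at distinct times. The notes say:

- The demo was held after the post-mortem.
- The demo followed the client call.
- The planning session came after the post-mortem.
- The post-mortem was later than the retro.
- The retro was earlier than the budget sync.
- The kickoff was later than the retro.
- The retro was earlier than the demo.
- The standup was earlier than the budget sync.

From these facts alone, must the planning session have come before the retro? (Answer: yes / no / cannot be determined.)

no

Tracing the constraints gives the retro → the post-mortem → the planning session, so the retro must come before the planning session.
That means the planning session cannot be before the retro.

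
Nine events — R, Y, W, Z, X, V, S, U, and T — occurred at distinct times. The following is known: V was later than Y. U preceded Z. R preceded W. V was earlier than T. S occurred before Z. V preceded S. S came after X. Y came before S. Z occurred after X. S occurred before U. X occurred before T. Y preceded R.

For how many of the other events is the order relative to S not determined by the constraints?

Forced before S: V, X, and Y; forced after S: U and Z.
That leaves R, T, and W with no forced order relative to S — 3.

3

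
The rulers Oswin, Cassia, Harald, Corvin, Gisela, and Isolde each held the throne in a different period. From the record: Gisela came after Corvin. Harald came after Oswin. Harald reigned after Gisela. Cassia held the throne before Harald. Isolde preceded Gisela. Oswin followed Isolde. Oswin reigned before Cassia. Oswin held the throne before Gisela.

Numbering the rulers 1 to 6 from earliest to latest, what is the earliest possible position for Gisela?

4

Corvin, Isolde, and Oswin must all come before Gisela — 3 forced predecessors.
Nothing else is forced ahead of Gisela, so their earliest slot is position 3 + 1 = 4.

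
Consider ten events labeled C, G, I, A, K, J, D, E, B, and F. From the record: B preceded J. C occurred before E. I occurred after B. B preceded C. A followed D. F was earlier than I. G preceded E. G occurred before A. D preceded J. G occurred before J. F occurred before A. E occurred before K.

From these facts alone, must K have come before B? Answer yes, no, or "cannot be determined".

no

Tracing the constraints gives B → C → E → K, so B must come before K.
That means K cannot be before B.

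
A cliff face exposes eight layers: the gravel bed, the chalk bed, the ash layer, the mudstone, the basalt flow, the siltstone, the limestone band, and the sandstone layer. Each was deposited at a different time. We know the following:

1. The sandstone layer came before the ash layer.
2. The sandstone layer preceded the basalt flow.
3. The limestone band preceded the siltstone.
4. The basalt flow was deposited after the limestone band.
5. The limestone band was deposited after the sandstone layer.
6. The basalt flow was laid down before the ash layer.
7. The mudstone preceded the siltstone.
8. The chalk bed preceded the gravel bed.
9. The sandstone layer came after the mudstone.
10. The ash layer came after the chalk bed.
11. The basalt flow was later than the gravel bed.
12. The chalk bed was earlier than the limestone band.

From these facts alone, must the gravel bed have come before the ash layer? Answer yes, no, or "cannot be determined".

Chain the constraints: the gravel bed → the basalt flow → the ash layer. Each link is directly stated, so the gravel bed comes before the ash layer.

yes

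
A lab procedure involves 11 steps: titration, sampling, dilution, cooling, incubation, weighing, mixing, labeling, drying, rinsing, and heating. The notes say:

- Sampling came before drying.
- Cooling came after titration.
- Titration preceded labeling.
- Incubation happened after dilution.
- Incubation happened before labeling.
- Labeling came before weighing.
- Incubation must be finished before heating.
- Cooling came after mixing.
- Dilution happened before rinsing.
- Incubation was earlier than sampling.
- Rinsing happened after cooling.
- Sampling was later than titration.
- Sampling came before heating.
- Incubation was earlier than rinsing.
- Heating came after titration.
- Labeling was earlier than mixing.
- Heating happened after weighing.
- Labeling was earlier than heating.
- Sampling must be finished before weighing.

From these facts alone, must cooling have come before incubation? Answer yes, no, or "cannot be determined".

Tracing the constraints gives incubation → labeling → mixing → cooling, so incubation must come before cooling.
That means cooling cannot be before incubation.

no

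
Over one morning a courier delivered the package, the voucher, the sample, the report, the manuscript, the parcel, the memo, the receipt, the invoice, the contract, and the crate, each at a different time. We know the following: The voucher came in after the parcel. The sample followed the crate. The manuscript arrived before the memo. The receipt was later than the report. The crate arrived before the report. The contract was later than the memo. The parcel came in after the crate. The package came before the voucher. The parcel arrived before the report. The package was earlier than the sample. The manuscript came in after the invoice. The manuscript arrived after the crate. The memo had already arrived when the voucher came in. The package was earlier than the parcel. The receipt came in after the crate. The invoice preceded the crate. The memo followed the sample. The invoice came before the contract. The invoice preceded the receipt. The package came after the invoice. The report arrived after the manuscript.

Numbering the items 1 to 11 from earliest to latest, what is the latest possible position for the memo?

The memo must come before the contract and the voucher — 2 items forced after it.
Everything else can be placed before the memo in some valid order, so the memo can sit as late as position 11 − 2 = 9.

9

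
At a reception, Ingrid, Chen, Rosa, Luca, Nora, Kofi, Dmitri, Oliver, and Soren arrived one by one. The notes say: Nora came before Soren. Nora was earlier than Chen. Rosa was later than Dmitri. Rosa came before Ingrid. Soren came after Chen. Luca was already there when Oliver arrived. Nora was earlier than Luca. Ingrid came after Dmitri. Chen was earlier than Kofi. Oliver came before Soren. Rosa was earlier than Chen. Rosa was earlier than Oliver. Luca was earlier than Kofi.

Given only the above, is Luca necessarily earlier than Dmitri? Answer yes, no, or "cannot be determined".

cannot be determined

No chain of stated constraints runs from Luca to Dmitri, and none runs from Dmitri to Luca either.
So the relative order of Luca and Dmitri is not fixed by the given facts.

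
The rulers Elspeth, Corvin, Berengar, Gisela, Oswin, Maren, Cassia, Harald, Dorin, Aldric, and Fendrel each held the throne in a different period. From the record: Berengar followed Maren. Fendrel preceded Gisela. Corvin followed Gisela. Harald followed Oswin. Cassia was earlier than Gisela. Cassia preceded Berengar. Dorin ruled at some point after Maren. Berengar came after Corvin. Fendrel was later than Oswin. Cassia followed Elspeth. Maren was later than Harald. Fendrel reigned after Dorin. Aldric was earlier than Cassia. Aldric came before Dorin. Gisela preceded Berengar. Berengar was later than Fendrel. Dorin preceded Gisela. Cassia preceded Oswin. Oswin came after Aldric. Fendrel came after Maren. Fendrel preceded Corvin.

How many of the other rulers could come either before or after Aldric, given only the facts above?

Forced after Aldric: Berengar, Cassia, Corvin, Dorin, Fendrel, Gisela, Harald, Maren, and Oswin.
That leaves Elspeth with no forced order relative to Aldric — 1.

1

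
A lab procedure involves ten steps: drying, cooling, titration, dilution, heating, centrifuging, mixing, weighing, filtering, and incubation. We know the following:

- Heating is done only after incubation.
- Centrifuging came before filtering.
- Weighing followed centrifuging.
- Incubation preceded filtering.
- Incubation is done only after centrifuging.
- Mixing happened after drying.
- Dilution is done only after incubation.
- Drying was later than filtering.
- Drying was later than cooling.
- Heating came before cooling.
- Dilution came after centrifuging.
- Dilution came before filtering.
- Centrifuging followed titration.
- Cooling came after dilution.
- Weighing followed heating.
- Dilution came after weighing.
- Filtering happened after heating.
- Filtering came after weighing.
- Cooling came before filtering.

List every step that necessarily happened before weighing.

centrifuging, heating, incubation, titration

Directly stated before weighing: centrifuging and heating.
Incubation reaches weighing via incubation → heating → weighing.
Titration reaches weighing via titration → centrifuging → weighing.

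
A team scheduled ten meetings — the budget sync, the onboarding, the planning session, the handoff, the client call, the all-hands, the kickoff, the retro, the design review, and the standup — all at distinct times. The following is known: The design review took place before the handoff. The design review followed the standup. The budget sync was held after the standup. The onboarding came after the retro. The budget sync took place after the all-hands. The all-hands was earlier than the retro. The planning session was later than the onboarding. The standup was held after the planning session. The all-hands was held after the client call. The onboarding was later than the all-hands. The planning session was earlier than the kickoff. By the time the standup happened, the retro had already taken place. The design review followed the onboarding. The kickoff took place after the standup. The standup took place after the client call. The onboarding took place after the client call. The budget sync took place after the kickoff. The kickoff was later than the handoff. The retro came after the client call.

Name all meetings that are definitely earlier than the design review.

Directly stated before the design review: the onboarding and the standup.
The all-hands reaches the design review via the all-hands → the onboarding → the design review.
The client call reaches the design review via the client call → the onboarding → the design review.
The planning session reaches the design review via the planning session → the standup → the design review.
Likewise the retro reaches the design review by chaining the stated constraints.

the all-hands, the client call, the onboarding, the planning session, the retro, the standup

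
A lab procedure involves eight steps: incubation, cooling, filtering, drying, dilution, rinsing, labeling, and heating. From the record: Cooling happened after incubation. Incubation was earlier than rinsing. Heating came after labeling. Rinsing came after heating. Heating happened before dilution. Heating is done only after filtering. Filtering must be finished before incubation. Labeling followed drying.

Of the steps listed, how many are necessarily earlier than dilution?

Directly stated before dilution: heating.
Drying reaches dilution via drying → labeling → heating → dilution.
Filtering reaches dilution via filtering → heating → dilution.
Labeling reaches dilution via labeling → heating → dilution.
No chain forces cooling (or any of the others) ahead of dilution.
That's drying, filtering, heating, and labeling — 4 in all.

4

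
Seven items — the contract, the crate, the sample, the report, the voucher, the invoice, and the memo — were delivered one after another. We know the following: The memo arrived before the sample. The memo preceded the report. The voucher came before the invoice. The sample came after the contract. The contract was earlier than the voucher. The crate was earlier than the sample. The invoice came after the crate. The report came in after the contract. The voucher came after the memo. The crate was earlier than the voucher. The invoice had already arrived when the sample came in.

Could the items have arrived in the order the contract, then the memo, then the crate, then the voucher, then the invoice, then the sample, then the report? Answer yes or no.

yes

Check each stated constraint against the proposed order — e.g. the memo is ahead of the report; the contract is ahead of the report. Every pair is in the required order; nothing is violated.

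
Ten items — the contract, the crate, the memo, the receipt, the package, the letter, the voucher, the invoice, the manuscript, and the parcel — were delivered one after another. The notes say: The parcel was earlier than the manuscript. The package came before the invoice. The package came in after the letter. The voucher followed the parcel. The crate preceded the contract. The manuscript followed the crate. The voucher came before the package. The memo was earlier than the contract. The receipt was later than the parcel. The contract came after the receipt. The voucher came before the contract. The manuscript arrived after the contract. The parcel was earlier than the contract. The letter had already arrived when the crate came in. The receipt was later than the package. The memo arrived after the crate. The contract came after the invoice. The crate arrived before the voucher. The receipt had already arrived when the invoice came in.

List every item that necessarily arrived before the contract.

the crate, the invoice, the letter, the memo, the package, the parcel, the receipt, the voucher

Directly stated before the contract: the crate, the invoice, the memo, the parcel, the receipt, and the voucher.
The letter reaches the contract via the letter → the crate → the contract.
The package reaches the contract via the package → the invoice → the contract.
No chain forces the manuscript ahead of the contract.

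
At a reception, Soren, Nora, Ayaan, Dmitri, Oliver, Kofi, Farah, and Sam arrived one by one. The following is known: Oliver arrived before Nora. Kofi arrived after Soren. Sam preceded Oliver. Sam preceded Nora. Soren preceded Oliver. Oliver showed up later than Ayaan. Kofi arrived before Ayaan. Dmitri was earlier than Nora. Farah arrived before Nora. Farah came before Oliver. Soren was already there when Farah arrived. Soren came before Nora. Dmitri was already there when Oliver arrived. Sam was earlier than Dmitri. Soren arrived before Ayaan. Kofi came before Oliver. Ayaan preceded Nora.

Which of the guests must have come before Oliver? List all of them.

Directly stated before Oliver: Ayaan, Dmitri, Farah, Kofi, Sam, and Soren.
No chain forces Nora ahead of Oliver.

Ayaan, Dmitri, Farah, Kofi, Sam, Soren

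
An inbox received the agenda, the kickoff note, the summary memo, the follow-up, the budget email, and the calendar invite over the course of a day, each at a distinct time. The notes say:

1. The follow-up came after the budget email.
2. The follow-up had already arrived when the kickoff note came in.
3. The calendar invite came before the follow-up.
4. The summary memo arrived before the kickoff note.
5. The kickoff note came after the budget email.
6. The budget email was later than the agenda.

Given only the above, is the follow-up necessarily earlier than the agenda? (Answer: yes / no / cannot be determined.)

no

Tracing the constraints gives the agenda → the budget email → the follow-up, so the agenda must come before the follow-up.
That means the follow-up cannot be before the agenda.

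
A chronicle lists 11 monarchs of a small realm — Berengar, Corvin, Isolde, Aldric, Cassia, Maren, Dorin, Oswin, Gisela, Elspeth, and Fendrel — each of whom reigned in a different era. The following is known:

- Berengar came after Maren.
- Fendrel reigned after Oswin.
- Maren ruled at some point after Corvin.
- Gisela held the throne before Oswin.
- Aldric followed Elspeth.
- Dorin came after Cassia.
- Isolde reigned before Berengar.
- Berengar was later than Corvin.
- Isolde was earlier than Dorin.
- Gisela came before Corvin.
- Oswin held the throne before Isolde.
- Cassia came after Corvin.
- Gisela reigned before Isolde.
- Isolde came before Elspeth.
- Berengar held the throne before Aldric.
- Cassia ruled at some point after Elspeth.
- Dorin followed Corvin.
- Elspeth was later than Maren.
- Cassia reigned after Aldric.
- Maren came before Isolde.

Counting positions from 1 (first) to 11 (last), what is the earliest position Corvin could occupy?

Gisela must come before Corvin — 1 forced predecessor.
Nothing else is forced ahead of Corvin, so their earliest slot is position 1 + 1 = 2.

2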